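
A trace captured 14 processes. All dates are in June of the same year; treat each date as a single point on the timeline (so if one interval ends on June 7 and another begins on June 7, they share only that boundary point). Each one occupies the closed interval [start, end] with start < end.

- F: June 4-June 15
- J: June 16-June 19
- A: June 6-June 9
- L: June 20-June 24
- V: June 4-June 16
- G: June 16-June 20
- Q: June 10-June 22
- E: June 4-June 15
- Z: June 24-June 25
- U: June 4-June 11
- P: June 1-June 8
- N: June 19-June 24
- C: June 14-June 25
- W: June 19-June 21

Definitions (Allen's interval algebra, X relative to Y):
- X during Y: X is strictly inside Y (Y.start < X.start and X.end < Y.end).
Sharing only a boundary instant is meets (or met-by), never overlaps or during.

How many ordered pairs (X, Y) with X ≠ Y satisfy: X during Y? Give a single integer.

12

Checking all 182 ordered pairs for relation 'during'; matching pairs in alphabetical order:
(A, E): A during E ✓
(A, F): A during F ✓
(A, U): A during U ✓
(A, V): A during V ✓
(G, C): G during C ✓
(G, Q): G during Q ✓
(J, C): J during C ✓
(J, Q): J during Q ✓
(L, C): L during C ✓
(N, C): N during C ✓
(W, C): W during C ✓
(W, Q): W during Q ✓
Count: 12.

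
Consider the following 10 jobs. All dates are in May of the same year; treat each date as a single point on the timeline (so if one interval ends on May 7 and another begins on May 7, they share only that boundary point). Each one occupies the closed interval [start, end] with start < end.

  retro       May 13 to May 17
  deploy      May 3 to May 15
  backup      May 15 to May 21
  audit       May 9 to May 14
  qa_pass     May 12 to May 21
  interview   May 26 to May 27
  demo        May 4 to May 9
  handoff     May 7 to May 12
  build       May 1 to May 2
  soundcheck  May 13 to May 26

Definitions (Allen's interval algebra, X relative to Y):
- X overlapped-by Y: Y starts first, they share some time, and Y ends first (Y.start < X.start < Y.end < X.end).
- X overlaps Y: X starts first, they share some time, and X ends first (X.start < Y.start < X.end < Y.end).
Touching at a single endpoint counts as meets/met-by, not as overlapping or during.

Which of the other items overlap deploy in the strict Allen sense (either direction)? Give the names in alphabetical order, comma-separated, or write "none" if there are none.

qa_pass, retro, soundcheck

Target deploy = [May 3, May 15].
audit [May 9, May 14] → during → no.
backup [May 15, May 21] → met-by → no.
build [May 1, May 2] → before → no.
demo [May 4, May 9] → during → no.
handoff [May 7, May 12] → during → no.
interview [May 26, May 27] → after → no.
qa_pass [May 12, May 21] → overlapped-by → yes.
retro [May 13, May 17] → overlapped-by → yes.
soundcheck [May 13, May 26] → overlapped-by → yes.
Result: qa_pass, retro, soundcheck.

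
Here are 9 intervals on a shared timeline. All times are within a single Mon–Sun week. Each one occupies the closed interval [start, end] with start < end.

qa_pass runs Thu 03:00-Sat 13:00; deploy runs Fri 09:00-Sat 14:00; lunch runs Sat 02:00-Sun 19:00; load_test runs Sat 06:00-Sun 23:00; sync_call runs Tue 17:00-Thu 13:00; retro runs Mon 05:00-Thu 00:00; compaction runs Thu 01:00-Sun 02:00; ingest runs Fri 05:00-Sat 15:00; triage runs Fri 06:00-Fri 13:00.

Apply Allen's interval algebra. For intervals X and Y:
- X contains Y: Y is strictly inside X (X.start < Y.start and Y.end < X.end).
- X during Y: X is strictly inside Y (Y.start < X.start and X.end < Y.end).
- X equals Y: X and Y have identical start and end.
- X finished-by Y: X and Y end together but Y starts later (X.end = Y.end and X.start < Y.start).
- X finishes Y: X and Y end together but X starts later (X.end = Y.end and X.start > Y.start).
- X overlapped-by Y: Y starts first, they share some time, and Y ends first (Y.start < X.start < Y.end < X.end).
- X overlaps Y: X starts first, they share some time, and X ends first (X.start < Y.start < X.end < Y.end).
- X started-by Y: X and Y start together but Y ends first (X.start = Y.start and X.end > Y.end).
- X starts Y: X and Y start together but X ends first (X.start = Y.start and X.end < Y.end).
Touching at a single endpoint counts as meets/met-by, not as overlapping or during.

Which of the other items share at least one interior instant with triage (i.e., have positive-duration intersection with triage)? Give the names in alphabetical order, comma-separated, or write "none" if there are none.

compaction, deploy, ingest, qa_pass

Target triage = [Fri 06:00, Fri 13:00].
compaction [Thu 01:00, Sun 02:00] → contains → yes.
deploy [Fri 09:00, Sat 14:00] → overlapped-by → yes.
ingest [Fri 05:00, Sat 15:00] → contains → yes.
load_test [Sat 06:00, Sun 23:00] → after → no.
lunch [Sat 02:00, Sun 19:00] → after → no.
qa_pass [Thu 03:00, Sat 13:00] → contains → yes.
retro [Mon 05:00, Thu 00:00] → before → no.
sync_call [Tue 17:00, Thu 13:00] → before → no.
Result: compaction, deploy, ingest, qa_pass.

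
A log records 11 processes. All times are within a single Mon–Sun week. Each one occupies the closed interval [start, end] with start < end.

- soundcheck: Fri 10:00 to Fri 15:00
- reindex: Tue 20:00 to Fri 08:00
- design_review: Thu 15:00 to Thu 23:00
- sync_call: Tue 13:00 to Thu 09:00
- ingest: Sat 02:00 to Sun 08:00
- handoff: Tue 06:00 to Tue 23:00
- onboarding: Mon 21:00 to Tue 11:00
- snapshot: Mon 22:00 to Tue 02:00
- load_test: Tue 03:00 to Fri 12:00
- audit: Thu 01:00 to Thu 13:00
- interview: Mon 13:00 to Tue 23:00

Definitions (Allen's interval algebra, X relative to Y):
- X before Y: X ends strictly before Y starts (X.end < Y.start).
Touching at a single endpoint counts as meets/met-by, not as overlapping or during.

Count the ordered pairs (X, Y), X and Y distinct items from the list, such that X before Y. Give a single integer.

Checking all 110 ordered pairs for relation 'before'; matching pairs in alphabetical order:
(audit, design_review): audit before design_review ✓
(audit, ingest): audit before ingest ✓
(audit, soundcheck): audit before soundcheck ✓
(design_review, ingest): design_review before ingest ✓
(design_review, soundcheck): design_review before soundcheck ✓
(handoff, audit): handoff before audit ✓
(handoff, design_review): handoff before design_review ✓
(handoff, ingest): handoff before ingest ✓
(handoff, soundcheck): handoff before soundcheck ✓
(interview, audit): interview before audit ✓
(interview, design_review): interview before design_review ✓
(interview, ingest): interview before ingest ✓
(interview, soundcheck): interview before soundcheck ✓
(load_test, ingest): load_test before ingest ✓
(onboarding, audit): onboarding before audit ✓
(onboarding, design_review): onboarding before design_review ✓
(onboarding, ingest): onboarding before ingest ✓
(onboarding, reindex): onboarding before reindex ✓
(onboarding, soundcheck): onboarding before soundcheck ✓
(onboarding, sync_call): onboarding before sync_call ✓
(reindex, ingest): reindex before ingest ✓
(reindex, soundcheck): reindex before soundcheck ✓
(snapshot, audit): snapshot before audit ✓
(snapshot, design_review): snapshot before design_review ✓
... plus 10 further pairs not listed.
Count: 34.

34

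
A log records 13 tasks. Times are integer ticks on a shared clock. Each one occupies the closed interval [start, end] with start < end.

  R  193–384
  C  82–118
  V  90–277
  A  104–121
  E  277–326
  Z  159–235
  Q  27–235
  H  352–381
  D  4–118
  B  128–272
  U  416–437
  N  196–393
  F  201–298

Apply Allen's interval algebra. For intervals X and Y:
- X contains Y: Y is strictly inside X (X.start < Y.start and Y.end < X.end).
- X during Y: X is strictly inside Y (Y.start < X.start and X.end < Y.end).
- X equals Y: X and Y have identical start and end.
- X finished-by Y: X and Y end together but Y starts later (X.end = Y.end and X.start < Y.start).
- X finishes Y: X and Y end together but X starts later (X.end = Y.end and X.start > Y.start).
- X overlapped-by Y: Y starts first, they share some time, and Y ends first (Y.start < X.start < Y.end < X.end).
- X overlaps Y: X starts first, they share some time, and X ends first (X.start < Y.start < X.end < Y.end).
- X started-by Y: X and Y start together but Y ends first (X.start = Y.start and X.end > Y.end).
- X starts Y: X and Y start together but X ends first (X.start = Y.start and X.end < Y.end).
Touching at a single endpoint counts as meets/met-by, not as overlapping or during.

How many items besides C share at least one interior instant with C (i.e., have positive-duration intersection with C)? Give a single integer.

4

Target C = [82, 118].
A [104, 121] → overlapped-by → counts.
B [128, 272] → after → no.
D [4, 118] → finished-by → counts.
E [277, 326] → after → no.
F [201, 298] → after → no.
H [352, 381] → after → no.
N [196, 393] → after → no.
Q [27, 235] → contains → counts.
R [193, 384] → after → no.
U [416, 437] → after → no.
V [90, 277] → overlapped-by → counts.
Z [159, 235] → after → no.
Total: 4.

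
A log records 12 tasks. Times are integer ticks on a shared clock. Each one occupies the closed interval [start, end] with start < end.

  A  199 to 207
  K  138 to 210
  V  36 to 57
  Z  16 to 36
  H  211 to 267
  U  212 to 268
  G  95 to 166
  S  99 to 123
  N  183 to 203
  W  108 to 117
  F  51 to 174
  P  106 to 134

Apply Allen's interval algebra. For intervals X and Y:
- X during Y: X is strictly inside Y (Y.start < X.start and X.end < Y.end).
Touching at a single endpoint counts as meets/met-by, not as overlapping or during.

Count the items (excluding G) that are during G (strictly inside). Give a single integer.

Target G = [95, 166].
A [199, 207] → after → no.
F [51, 174] → contains → no.
H [211, 267] → after → no.
K [138, 210] → overlapped-by → no.
N [183, 203] → after → no.
P [106, 134] → during → counts.
S [99, 123] → during → counts.
U [212, 268] → after → no.
V [36, 57] → before → no.
W [108, 117] → during → counts.
Z [16, 36] → before → no.
Total: 3.

3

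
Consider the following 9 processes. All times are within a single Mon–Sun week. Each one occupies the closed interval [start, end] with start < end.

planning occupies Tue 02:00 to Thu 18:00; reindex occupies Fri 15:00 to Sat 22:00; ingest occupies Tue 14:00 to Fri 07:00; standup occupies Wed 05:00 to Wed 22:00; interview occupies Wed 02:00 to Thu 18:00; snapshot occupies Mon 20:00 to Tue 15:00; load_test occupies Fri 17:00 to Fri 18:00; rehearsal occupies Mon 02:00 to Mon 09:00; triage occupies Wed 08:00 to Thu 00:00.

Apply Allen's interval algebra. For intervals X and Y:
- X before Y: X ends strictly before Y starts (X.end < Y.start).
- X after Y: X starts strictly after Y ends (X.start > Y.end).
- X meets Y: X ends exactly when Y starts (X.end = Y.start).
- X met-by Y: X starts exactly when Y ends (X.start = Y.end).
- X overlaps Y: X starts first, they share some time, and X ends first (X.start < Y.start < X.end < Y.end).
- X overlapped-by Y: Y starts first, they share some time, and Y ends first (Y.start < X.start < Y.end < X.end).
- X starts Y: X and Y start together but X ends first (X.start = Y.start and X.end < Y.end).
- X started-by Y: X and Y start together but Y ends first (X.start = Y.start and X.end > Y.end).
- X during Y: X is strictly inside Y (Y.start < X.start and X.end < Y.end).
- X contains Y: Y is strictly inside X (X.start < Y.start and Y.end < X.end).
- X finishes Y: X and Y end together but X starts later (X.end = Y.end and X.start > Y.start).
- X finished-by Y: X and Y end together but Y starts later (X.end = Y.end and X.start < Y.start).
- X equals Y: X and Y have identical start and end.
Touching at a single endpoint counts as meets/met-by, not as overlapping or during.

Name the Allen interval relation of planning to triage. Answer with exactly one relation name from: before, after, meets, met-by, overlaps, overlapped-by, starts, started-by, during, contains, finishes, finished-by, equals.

planning = [Tue 02:00, Thu 18:00]; triage = [Wed 08:00, Thu 00:00].
Compare endpoints: planning.start < triage.start, planning.start < triage.end, planning.end > triage.start, planning.end > triage.end.
That pattern is 'contains'.

contains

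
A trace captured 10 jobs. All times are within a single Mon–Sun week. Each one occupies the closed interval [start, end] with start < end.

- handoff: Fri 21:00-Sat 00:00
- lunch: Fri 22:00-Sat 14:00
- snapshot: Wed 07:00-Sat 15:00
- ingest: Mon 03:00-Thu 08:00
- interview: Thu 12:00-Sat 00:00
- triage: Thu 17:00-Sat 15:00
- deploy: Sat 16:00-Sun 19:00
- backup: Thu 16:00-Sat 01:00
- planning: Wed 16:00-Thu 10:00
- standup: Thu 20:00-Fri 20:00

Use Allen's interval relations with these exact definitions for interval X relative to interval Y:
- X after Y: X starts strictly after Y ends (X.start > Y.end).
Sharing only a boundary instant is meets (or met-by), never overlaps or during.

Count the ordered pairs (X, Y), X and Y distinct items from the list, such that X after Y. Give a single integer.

Checking all 90 ordered pairs for relation 'after'; matching pairs in alphabetical order:
(backup, ingest): backup after ingest ✓
(backup, planning): backup after planning ✓
(deploy, backup): deploy after backup ✓
(deploy, handoff): deploy after handoff ✓
(deploy, ingest): deploy after ingest ✓
(deploy, interview): deploy after interview ✓
(deploy, lunch): deploy after lunch ✓
(deploy, planning): deploy after planning ✓
(deploy, snapshot): deploy after snapshot ✓
(deploy, standup): deploy after standup ✓
(deploy, triage): deploy after triage ✓
(handoff, ingest): handoff after ingest ✓
(handoff, planning): handoff after planning ✓
(handoff, standup): handoff after standup ✓
(interview, ingest): interview after ingest ✓
(interview, planning): interview after planning ✓
(lunch, ingest): lunch after ingest ✓
(lunch, planning): lunch after planning ✓
(lunch, standup): lunch after standup ✓
(standup, ingest): standup after ingest ✓
(standup, planning): standup after planning ✓
(triage, ingest): triage after ingest ✓
(triage, planning): triage after planning ✓
Count: 23.

23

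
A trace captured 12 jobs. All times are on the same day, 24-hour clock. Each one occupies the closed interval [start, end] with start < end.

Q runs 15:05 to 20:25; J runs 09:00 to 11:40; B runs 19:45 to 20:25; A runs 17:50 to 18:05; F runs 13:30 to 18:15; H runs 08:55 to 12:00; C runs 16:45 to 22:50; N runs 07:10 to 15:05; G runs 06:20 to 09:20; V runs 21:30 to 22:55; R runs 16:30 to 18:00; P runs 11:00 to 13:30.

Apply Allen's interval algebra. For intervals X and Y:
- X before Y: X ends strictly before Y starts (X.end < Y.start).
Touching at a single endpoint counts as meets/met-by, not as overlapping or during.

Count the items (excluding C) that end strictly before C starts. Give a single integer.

Target C = [16:45, 22:50].
A [17:50, 18:05] → during → no.
B [19:45, 20:25] → during → no.
F [13:30, 18:15] → overlaps → no.
G [06:20, 09:20] → before → counts.
H [08:55, 12:00] → before → counts.
J [09:00, 11:40] → before → counts.
N [07:10, 15:05] → before → counts.
P [11:00, 13:30] → before → counts.
Q [15:05, 20:25] → overlaps → no.
R [16:30, 18:00] → overlaps → no.
V [21:30, 22:55] → overlapped-by → no.
Total: 5.

5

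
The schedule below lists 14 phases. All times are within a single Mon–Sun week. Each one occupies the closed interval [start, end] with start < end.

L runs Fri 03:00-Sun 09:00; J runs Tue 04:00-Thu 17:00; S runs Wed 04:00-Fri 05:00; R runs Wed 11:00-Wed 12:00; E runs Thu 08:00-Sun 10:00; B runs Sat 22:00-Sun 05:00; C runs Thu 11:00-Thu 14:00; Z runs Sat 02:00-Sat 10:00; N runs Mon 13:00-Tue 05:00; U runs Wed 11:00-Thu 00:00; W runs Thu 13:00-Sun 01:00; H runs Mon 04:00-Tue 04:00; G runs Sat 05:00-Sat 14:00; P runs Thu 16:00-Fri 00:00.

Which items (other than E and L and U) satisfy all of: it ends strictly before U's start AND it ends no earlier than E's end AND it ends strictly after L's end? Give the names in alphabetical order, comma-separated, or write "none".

Conditions: its end is strictly before U's start (X.end < Wed 11:00) AND its end is no earlier than E's end (X.end >= Sun 10:00) AND its end is strictly after L's end (X.end > Sun 09:00).
B: end Sun 05:00 < Wed 11:00? ✗; end Sun 05:00 >= Sun 10:00? ✗; end Sun 05:00 > Sun 09:00? ✗ → no.
C: end Thu 14:00 < Wed 11:00? ✗; end Thu 14:00 >= Sun 10:00? ✗; end Thu 14:00 > Sun 09:00? ✗ → no.
G: end Sat 14:00 < Wed 11:00? ✗; end Sat 14:00 >= Sun 10:00? ✗; end Sat 14:00 > Sun 09:00? ✗ → no.
H: end Tue 04:00 < Wed 11:00? ✓; end Tue 04:00 >= Sun 10:00? ✗; end Tue 04:00 > Sun 09:00? ✗ → no.
J: end Thu 17:00 < Wed 11:00? ✗; end Thu 17:00 >= Sun 10:00? ✗; end Thu 17:00 > Sun 09:00? ✗ → no.
N: end Tue 05:00 < Wed 11:00? ✓; end Tue 05:00 >= Sun 10:00? ✗; end Tue 05:00 > Sun 09:00? ✗ → no.
P: end Fri 00:00 < Wed 11:00? ✗; end Fri 00:00 >= Sun 10:00? ✗; end Fri 00:00 > Sun 09:00? ✗ → no.
R: end Wed 12:00 < Wed 11:00? ✗; end Wed 12:00 >= Sun 10:00? ✗; end Wed 12:00 > Sun 09:00? ✗ → no.
S: end Fri 05:00 < Wed 11:00? ✗; end Fri 05:00 >= Sun 10:00? ✗; end Fri 05:00 > Sun 09:00? ✗ → no.
W: end Sun 01:00 < Wed 11:00? ✗; end Sun 01:00 >= Sun 10:00? ✗; end Sun 01:00 > Sun 09:00? ✗ → no.
Z: end Sat 10:00 < Wed 11:00? ✗; end Sat 10:00 >= Sun 10:00? ✗; end Sat 10:00 > Sun 09:00? ✗ → no.
Result: none.

none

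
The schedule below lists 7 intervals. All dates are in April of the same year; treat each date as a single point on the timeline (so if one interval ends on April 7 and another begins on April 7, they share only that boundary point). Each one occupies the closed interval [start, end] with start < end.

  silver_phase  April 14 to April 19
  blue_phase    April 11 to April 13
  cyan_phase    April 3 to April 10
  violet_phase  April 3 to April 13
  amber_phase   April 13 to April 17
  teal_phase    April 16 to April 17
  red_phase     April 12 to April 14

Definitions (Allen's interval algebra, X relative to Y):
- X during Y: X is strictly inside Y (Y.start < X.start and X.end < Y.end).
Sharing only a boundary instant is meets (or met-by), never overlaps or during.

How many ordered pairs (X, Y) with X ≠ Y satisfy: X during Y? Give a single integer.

1

Checking all 42 ordered pairs for relation 'during'; matching pairs in alphabetical order:
(teal_phase, silver_phase): teal_phase during silver_phase ✓
Count: 1.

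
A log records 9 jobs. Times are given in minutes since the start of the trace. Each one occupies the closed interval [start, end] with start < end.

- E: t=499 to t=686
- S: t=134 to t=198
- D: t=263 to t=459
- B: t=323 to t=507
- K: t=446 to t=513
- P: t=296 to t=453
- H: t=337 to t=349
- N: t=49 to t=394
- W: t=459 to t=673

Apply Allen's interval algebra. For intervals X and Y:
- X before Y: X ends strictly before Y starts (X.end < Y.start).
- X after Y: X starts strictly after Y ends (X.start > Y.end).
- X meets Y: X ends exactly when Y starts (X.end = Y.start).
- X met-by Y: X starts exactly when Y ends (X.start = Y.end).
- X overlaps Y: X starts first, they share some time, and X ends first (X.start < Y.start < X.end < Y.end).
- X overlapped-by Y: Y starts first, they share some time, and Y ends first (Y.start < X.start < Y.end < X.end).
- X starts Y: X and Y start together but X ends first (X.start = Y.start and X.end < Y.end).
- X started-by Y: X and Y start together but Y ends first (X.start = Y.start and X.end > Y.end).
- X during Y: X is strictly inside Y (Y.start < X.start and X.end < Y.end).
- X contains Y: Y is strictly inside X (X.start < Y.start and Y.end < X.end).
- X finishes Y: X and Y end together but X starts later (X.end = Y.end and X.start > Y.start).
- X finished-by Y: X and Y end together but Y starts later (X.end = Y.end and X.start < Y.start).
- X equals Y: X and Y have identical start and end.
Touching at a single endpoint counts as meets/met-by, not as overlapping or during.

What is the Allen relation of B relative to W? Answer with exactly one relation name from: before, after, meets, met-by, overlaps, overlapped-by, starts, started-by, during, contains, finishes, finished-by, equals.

B = [t=323, t=507]; W = [t=459, t=673].
Compare endpoints: B.start < W.start, B.start < W.end, B.end > W.start, B.end < W.end.
That pattern is 'overlaps'.

overlaps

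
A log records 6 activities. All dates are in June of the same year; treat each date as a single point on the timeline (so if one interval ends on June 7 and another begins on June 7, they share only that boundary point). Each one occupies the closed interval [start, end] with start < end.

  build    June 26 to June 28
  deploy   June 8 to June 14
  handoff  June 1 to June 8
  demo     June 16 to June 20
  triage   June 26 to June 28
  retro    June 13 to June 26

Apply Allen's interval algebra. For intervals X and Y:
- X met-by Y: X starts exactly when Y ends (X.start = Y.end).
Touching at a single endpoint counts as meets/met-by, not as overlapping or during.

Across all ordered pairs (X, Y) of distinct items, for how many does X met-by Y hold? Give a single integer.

3

Checking all 30 ordered pairs for relation 'met-by'; matching pairs in alphabetical order:
(build, retro): build met-by retro ✓
(deploy, handoff): deploy met-by handoff ✓
(triage, retro): triage met-by retro ✓
Count: 3.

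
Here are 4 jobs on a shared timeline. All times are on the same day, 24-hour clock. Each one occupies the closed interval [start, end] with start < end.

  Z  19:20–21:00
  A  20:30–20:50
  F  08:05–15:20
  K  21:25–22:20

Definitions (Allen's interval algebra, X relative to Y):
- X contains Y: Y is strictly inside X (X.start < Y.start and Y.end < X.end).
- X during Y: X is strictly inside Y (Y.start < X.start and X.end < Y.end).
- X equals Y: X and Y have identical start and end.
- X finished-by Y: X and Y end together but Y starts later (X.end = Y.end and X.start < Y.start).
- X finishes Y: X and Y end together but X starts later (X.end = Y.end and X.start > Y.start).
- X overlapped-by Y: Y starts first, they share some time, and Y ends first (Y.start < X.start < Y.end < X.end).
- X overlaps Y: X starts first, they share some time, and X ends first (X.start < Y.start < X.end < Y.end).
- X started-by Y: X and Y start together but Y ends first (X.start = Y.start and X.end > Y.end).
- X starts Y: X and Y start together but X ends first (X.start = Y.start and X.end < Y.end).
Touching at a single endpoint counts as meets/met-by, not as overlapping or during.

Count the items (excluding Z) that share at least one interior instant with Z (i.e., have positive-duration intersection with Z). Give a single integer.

1

Target Z = [19:20, 21:00].
A [20:30, 20:50] → during → counts.
F [08:05, 15:20] → before → no.
K [21:25, 22:20] → after → no.
Total: 1.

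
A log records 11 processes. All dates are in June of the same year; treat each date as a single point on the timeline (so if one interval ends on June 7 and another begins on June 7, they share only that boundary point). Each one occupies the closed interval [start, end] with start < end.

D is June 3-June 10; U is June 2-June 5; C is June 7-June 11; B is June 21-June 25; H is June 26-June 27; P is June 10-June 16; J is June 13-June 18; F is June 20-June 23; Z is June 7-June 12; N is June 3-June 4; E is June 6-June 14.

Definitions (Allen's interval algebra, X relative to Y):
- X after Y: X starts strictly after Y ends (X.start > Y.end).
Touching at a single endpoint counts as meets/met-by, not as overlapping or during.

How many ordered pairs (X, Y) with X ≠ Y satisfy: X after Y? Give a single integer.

Checking all 110 ordered pairs for relation 'after'; matching pairs in alphabetical order:
(B, C): B after C ✓
(B, D): B after D ✓
(B, E): B after E ✓
(B, J): B after J ✓
(B, N): B after N ✓
(B, P): B after P ✓
(B, U): B after U ✓
(B, Z): B after Z ✓
(C, N): C after N ✓
(C, U): C after U ✓
(E, N): E after N ✓
(E, U): E after U ✓
(F, C): F after C ✓
(F, D): F after D ✓
(F, E): F after E ✓
(F, J): F after J ✓
(F, N): F after N ✓
(F, P): F after P ✓
(F, U): F after U ✓
(F, Z): F after Z ✓
(H, B): H after B ✓
(H, C): H after C ✓
(H, D): H after D ✓
(H, E): H after E ✓
... plus 15 further pairs not listed.
Count: 39.

39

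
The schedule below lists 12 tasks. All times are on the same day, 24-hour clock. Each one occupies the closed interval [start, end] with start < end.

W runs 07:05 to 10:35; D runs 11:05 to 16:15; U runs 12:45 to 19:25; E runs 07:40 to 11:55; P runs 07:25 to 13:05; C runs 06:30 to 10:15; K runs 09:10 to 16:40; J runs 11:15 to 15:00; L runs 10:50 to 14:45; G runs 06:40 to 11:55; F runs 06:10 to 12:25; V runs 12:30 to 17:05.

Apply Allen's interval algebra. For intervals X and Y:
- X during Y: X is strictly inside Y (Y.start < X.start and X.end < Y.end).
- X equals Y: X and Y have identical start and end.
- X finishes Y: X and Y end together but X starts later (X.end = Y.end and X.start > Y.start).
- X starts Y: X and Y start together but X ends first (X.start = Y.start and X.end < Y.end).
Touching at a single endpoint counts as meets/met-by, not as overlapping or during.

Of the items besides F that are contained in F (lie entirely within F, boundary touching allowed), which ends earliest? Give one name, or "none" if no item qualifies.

C

Target F = [06:10, 12:25].
C [06:30, 10:15] → during → candidate.
D [11:05, 16:15] → overlapped-by → excluded.
E [07:40, 11:55] → during → candidate.
G [06:40, 11:55] → during → candidate.
J [11:15, 15:00] → overlapped-by → excluded.
K [09:10, 16:40] → overlapped-by → excluded.
L [10:50, 14:45] → overlapped-by → excluded.
P [07:25, 13:05] → overlapped-by → excluded.
U [12:45, 19:25] → after → excluded.
V [12:30, 17:05] → after → excluded.
W [07:05, 10:35] → during → candidate.
Among candidates, earliest end is 10:15 → C.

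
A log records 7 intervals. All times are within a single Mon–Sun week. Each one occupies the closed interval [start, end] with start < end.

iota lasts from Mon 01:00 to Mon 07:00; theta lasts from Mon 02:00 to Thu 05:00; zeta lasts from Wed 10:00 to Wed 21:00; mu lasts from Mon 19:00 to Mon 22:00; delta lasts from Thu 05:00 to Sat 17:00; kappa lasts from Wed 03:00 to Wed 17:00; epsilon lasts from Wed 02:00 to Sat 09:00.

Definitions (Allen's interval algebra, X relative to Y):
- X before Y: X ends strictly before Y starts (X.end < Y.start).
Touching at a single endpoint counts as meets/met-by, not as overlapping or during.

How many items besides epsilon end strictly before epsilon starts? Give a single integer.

2

Target epsilon = [Wed 02:00, Sat 09:00].
delta [Thu 05:00, Sat 17:00] → overlapped-by → no.
iota [Mon 01:00, Mon 07:00] → before → counts.
kappa [Wed 03:00, Wed 17:00] → during → no.
mu [Mon 19:00, Mon 22:00] → before → counts.
theta [Mon 02:00, Thu 05:00] → overlaps → no.
zeta [Wed 10:00, Wed 21:00] → during → no.
Total: 2.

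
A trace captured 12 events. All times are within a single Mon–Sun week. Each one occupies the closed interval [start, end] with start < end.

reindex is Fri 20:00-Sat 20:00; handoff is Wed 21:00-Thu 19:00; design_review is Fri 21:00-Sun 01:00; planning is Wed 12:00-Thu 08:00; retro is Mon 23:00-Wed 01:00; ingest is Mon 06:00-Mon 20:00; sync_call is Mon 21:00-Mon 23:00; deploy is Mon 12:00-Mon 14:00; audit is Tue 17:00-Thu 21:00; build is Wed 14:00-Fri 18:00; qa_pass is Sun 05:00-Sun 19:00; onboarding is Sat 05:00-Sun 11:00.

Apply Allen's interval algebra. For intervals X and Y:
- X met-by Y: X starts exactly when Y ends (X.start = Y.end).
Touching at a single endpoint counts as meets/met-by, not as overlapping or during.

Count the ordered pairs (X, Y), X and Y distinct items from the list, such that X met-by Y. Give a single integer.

1

Checking all 132 ordered pairs for relation 'met-by'; matching pairs in alphabetical order:
(retro, sync_call): retro met-by sync_call ✓
Count: 1.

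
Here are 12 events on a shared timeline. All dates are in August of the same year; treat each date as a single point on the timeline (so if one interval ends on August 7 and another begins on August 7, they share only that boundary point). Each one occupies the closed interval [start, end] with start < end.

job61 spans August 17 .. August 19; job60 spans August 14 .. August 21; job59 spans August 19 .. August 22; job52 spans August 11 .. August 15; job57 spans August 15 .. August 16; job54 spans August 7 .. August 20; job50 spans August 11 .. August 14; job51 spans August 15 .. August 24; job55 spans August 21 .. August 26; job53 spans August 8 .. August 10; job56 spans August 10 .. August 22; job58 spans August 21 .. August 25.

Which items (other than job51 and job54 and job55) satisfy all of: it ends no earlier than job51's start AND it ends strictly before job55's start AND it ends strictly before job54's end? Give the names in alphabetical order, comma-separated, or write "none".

job52, job57, job61

Conditions: its end is no earlier than job51's start (X.end >= August 15) AND its end is strictly before job55's start (X.end < August 21) AND its end is strictly before job54's end (X.end < August 20).
job50: end August 14 >= August 15? ✗; end August 14 < August 21? ✓; end August 14 < August 20? ✓ → no.
job52: end August 15 >= August 15? ✓; end August 15 < August 21? ✓; end August 15 < August 20? ✓ → yes.
job53: end August 10 >= August 15? ✗; end August 10 < August 21? ✓; end August 10 < August 20? ✓ → no.
job56: end August 22 >= August 15? ✓; end August 22 < August 21? ✗; end August 22 < August 20? ✗ → no.
job57: end August 16 >= August 15? ✓; end August 16 < August 21? ✓; end August 16 < August 20? ✓ → yes.
job58: end August 25 >= August 15? ✓; end August 25 < August 21? ✗; end August 25 < August 20? ✗ → no.
job59: end August 22 >= August 15? ✓; end August 22 < August 21? ✗; end August 22 < August 20? ✗ → no.
job60: end August 21 >= August 15? ✓; end August 21 < August 21? ✗; end August 21 < August 20? ✗ → no.
job61: end August 19 >= August 15? ✓; end August 19 < August 21? ✓; end August 19 < August 20? ✓ → yes.
Result: job52, job57, job61.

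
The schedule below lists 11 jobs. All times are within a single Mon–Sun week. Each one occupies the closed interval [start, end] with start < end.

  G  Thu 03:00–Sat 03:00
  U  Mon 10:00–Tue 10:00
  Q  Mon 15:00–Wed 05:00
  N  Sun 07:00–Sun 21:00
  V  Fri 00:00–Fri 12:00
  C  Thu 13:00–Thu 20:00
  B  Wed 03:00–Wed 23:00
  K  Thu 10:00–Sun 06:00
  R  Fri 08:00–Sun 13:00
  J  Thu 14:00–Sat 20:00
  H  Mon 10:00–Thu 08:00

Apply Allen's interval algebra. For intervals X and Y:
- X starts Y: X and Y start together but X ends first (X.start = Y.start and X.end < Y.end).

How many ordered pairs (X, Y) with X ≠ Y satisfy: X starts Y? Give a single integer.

Checking all 110 ordered pairs for relation 'starts'; matching pairs in alphabetical order:
(U, H): U starts H ✓
Count: 1.

1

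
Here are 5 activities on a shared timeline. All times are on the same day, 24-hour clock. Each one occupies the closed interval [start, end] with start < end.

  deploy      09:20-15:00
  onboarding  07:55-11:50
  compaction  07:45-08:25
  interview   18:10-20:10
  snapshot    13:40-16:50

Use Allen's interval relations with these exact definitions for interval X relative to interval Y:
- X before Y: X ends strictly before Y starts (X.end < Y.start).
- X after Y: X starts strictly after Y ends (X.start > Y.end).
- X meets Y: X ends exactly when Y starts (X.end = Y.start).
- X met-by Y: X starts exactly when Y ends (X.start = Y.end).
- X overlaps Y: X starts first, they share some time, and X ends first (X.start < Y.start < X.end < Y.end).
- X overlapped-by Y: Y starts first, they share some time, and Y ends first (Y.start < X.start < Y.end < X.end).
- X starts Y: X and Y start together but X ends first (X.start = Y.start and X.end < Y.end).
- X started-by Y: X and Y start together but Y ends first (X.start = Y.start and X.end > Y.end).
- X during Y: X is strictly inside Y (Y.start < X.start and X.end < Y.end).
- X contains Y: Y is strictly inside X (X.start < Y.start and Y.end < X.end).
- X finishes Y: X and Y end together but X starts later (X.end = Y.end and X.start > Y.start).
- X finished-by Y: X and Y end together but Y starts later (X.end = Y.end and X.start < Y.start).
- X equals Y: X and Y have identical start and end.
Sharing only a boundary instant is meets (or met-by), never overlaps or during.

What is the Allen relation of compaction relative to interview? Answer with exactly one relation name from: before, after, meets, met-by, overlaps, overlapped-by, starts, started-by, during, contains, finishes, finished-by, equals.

compaction = [07:45, 08:25]; interview = [18:10, 20:10].
Compare endpoints: compaction.start < interview.start, compaction.start < interview.end, compaction.end < interview.start, compaction.end < interview.end.
That pattern is 'before'.

before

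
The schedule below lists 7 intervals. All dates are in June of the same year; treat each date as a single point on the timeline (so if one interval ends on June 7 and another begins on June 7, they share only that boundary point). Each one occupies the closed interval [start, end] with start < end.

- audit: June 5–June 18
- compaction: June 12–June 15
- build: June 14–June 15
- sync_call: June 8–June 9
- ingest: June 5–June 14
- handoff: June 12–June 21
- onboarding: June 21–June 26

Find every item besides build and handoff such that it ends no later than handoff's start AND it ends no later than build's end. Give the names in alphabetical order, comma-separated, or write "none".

sync_call

Conditions: its end is no later than handoff's start (X.end <= June 12) AND its end is no later than build's end (X.end <= June 15).
audit: end June 18 <= June 12? ✗; end June 18 <= June 15? ✗ → no.
compaction: end June 15 <= June 12? ✗; end June 15 <= June 15? ✓ → no.
ingest: end June 14 <= June 12? ✗; end June 14 <= June 15? ✓ → no.
onboarding: end June 26 <= June 12? ✗; end June 26 <= June 15? ✗ → no.
sync_call: end June 9 <= June 12? ✓; end June 9 <= June 15? ✓ → yes.
Result: sync_call.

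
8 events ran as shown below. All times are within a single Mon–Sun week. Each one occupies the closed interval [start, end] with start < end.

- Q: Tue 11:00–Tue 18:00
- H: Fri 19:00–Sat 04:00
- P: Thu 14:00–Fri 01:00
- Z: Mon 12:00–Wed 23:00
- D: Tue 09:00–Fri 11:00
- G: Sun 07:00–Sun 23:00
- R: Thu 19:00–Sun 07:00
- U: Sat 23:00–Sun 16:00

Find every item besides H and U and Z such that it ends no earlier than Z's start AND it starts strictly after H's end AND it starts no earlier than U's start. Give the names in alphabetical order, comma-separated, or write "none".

G

Conditions: its end is no earlier than Z's start (X.end >= Mon 12:00) AND its start is strictly after H's end (X.start > Sat 04:00) AND its start is no earlier than U's start (X.start >= Sat 23:00).
D: end Fri 11:00 >= Mon 12:00? ✓; start Tue 09:00 > Sat 04:00? ✗; start Tue 09:00 >= Sat 23:00? ✗ → no.
G: end Sun 23:00 >= Mon 12:00? ✓; start Sun 07:00 > Sat 04:00? ✓; start Sun 07:00 >= Sat 23:00? ✓ → yes.
P: end Fri 01:00 >= Mon 12:00? ✓; start Thu 14:00 > Sat 04:00? ✗; start Thu 14:00 >= Sat 23:00? ✗ → no.
Q: end Tue 18:00 >= Mon 12:00? ✓; start Tue 11:00 > Sat 04:00? ✗; start Tue 11:00 >= Sat 23:00? ✗ → no.
R: end Sun 07:00 >= Mon 12:00? ✓; start Thu 19:00 > Sat 04:00? ✗; start Thu 19:00 >= Sat 23:00? ✗ → no.
Result: G.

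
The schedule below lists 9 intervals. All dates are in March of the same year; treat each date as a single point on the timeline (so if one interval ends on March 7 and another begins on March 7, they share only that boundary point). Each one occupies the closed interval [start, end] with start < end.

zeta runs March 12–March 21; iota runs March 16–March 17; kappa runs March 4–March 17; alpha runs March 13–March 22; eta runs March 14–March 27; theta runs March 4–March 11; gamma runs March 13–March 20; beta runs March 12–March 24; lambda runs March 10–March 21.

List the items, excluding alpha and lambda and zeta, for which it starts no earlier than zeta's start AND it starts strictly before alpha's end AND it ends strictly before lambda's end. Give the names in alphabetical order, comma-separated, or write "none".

Conditions: its start is no earlier than zeta's start (X.start >= March 12) AND its start is strictly before alpha's end (X.start < March 22) AND its end is strictly before lambda's end (X.end < March 21).
beta: start March 12 >= March 12? ✓; start March 12 < March 22? ✓; end March 24 < March 21? ✗ → no.
eta: start March 14 >= March 12? ✓; start March 14 < March 22? ✓; end March 27 < March 21? ✗ → no.
gamma: start March 13 >= March 12? ✓; start March 13 < March 22? ✓; end March 20 < March 21? ✓ → yes.
iota: start March 16 >= March 12? ✓; start March 16 < March 22? ✓; end March 17 < March 21? ✓ → yes.
kappa: start March 4 >= March 12? ✗; start March 4 < March 22? ✓; end March 17 < March 21? ✓ → no.
theta: start March 4 >= March 12? ✗; start March 4 < March 22? ✓; end March 11 < March 21? ✓ → no.
Result: gamma, iota.

gamma, iota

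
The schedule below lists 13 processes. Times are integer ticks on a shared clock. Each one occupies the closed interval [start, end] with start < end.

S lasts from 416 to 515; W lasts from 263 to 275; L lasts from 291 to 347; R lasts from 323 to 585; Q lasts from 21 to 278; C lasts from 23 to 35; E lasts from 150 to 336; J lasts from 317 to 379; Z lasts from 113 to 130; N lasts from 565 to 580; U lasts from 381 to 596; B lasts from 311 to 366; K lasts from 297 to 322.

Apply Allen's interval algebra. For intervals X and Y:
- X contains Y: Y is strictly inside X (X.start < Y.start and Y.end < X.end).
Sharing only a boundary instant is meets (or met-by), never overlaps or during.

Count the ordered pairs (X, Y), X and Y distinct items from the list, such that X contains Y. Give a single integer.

10

Checking all 156 ordered pairs for relation 'contains'; matching pairs in alphabetical order:
(E, K): E contains K ✓
(E, W): E contains W ✓
(L, K): L contains K ✓
(Q, C): Q contains C ✓
(Q, W): Q contains W ✓
(Q, Z): Q contains Z ✓
(R, N): R contains N ✓
(R, S): R contains S ✓
(U, N): U contains N ✓
(U, S): U contains S ✓
Count: 10.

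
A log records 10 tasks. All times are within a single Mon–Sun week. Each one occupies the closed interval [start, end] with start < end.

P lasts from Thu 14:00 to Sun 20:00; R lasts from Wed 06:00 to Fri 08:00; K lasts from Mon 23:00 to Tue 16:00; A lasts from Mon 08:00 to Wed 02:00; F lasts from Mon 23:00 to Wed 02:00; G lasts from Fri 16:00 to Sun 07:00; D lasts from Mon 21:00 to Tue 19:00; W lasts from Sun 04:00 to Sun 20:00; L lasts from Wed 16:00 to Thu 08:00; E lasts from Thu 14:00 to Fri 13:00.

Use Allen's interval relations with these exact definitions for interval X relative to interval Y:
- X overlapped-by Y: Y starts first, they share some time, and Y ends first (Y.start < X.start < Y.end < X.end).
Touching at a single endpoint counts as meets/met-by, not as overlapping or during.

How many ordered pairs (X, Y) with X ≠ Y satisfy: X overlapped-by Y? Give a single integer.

Checking all 90 ordered pairs for relation 'overlapped-by'; matching pairs in alphabetical order:
(E, R): E overlapped-by R ✓
(F, D): F overlapped-by D ✓
(P, R): P overlapped-by R ✓
(W, G): W overlapped-by G ✓
Count: 4.

4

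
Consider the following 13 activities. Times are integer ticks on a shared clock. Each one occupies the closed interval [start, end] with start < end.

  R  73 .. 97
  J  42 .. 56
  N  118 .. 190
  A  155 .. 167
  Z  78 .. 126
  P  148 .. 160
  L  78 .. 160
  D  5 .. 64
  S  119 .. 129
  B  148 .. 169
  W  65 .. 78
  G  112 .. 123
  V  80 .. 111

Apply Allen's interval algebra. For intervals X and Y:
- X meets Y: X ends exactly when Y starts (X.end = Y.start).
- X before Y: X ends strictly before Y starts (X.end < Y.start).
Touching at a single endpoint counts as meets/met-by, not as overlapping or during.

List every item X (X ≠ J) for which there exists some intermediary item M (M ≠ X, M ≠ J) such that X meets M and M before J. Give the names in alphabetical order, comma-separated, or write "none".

Target J = [42, 56].
Intermediaries M with M before J: none.
Union: none.

none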